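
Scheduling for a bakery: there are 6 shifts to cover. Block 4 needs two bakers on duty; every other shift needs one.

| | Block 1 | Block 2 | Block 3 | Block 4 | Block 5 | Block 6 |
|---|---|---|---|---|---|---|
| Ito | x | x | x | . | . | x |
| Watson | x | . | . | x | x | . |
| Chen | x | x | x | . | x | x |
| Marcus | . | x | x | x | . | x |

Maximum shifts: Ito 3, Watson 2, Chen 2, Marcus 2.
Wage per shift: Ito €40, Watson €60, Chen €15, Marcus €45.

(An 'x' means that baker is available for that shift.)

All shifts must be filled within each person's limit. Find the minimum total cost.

€255

Block 4 can only be covered by Watson and Marcus, so that assignment is forced.
Picking the cheapest available baker for each shift independently would cost €180, but that ignores the shift limits.
An optimal schedule: Block 1→Chen, Block 2→Ito, Block 3→Ito, Block 4→Marcus+Watson, Block 5→Chen, Block 6→Ito.
Total: 15 + 40 + 40 + 45 + 60 + 15 + 40 = €255.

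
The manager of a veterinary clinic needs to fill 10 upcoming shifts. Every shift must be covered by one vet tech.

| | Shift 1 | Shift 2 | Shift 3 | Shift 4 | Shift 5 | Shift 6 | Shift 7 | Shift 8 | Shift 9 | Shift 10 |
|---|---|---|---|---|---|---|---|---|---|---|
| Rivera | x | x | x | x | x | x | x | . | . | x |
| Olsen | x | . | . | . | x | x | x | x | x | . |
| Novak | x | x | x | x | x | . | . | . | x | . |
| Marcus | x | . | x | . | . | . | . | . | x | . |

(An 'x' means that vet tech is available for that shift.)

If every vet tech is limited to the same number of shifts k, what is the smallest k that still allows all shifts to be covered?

With 4 vet techs and 10 worker-slots to fill, someone must work at least ⌈10/4⌉ = 3 shifts, so k ≥ 3.
k = 3 works: Shift 1→Marcus, Shift 2→Rivera, Shift 3→Novak, Shift 4→Rivera, Shift 5→Novak, Shift 6→Olsen, Shift 7→Olsen, Shift 8→Olsen, Shift 9→Novak, Shift 10→Rivera.
Loads: Rivera 3, Olsen 3, Novak 3, Marcus 1 — all ≤ 3.

3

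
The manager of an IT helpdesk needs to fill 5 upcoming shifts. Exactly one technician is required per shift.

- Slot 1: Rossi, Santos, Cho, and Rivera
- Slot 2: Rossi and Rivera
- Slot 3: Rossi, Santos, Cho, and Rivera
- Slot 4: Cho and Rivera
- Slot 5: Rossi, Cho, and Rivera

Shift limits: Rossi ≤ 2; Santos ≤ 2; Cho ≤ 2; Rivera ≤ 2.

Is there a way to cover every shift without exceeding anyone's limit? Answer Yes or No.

Yes

One valid schedule: Slot 1→Santos, Slot 2→Rossi, Slot 3→Santos, Slot 4→Cho, Slot 5→Rossi.
Loads: Rossi 2/2, Santos 2/2, Cho 1/2, Rivera 0/2 — all within limits.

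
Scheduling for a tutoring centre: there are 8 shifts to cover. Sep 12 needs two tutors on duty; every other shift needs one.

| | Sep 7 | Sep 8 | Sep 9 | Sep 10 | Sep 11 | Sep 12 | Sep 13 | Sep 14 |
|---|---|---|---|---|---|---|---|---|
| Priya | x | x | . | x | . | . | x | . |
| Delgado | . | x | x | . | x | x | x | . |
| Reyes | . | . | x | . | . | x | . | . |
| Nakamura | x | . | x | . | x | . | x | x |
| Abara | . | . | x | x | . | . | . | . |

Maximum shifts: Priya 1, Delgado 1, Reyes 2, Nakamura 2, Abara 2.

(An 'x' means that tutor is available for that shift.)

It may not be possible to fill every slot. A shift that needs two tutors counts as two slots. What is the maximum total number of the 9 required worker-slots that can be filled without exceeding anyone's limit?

Total capacity across all tutors is 1+1+2+2+2 = 8, and 9 slots are needed, so at most 8 can be filled.
An assignment achieving 7: Sep 7→Priya, Sep 8→Delgado, Sep 9→Reyes, Sep 10→Abara, Sep 11→Nakamura, Sep 12→Reyes, Sep 14→Nakamura.
Loads: Priya 1/1, Delgado 1/1, Reyes 2/2, Nakamura 2/2, Abara 1/2.

7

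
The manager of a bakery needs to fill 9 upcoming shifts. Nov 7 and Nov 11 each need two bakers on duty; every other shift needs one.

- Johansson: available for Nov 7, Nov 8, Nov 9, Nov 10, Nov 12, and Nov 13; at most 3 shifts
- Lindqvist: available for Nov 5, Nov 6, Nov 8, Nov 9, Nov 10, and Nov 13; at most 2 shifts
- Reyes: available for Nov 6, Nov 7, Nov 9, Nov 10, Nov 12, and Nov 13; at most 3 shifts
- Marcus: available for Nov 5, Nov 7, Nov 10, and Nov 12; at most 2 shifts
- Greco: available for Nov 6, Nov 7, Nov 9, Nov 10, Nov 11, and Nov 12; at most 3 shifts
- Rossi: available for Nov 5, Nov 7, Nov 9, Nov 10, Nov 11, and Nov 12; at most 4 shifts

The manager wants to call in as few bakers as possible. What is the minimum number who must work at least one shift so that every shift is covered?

11 slots to fill and no one can take more than 4, so at least ⌈11/4⌉ = 3 bakers are needed.
Any 3 bakers together have capacity at most 4+3+3 = 10 < 11 slots, so 3 can never suffice.
Johansson, Lindqvist, Greco, and Rossi alone can cover everything: Nov 5→Lindqvist, Nov 6→Lindqvist, Nov 7→Johansson+Greco, Nov 8→Johansson, Nov 9→Rossi, Nov 10→Rossi, Nov 11→Greco+Rossi, Nov 12→Greco, Nov 13→Johansson.

4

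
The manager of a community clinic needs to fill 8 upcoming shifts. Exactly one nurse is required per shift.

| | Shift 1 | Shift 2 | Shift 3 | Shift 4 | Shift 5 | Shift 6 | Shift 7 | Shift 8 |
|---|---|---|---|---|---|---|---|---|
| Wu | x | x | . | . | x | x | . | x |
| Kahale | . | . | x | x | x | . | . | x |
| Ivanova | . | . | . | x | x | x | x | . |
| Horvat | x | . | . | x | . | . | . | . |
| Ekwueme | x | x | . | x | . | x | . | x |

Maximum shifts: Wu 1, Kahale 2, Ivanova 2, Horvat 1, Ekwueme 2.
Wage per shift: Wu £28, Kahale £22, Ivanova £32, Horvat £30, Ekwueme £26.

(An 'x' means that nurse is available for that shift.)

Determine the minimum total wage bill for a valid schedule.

£218

Shift 3 can only be covered by Kahale, so that assignment is forced.
Shift 7 can only be covered by Ivanova, so that assignment is forced.
Picking the cheapest available nurse for each shift independently would cost £198, but that ignores the shift limits.
An optimal schedule: Shift 1→Horvat, Shift 2→Wu, Shift 3→Kahale, Shift 4→Ekwueme, Shift 5→Kahale, Shift 6→Ivanova, Shift 7→Ivanova, Shift 8→Ekwueme.
Total: 30 + 28 + 22 + 26 + 22 + 32 + 32 + 26 = £218.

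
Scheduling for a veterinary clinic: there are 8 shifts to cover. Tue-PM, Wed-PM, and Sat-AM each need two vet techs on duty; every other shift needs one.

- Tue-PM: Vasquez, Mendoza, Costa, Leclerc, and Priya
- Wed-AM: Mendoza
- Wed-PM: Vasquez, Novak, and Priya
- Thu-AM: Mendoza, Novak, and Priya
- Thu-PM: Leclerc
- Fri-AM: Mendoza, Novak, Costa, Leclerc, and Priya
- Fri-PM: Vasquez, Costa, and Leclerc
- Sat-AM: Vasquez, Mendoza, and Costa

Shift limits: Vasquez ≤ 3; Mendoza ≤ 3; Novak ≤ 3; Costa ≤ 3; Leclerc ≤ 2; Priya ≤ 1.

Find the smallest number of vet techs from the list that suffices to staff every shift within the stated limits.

11 slots to fill and no one can take more than 3, so at least ⌈11/3⌉ = 4 vet techs are needed.
Vasquez, Mendoza, Novak, and Leclerc alone can cover everything: Tue-PM→Mendoza+Leclerc, Wed-AM→Mendoza, Wed-PM→Vasquez+Novak, Thu-AM→Novak, Thu-PM→Leclerc, Fri-AM→Novak, Fri-PM→Vasquez, Sat-AM→Vasquez+Mendoza.

4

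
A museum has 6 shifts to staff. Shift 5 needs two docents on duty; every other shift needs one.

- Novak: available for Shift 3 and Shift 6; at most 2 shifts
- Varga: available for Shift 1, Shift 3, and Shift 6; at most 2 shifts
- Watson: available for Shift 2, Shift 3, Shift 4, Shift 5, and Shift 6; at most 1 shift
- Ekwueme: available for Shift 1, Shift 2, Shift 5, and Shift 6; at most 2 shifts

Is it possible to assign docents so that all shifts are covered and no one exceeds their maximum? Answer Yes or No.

Total capacity is 7 and 7 slots are needed, so capacity alone doesn't rule it out.
Shifts {Shift 4, Shift 5} need 3 worker-slots in total, but the docents available for any of those shifts (Watson and Ekwueme) can supply at most 2 among them. So no valid schedule exists.

No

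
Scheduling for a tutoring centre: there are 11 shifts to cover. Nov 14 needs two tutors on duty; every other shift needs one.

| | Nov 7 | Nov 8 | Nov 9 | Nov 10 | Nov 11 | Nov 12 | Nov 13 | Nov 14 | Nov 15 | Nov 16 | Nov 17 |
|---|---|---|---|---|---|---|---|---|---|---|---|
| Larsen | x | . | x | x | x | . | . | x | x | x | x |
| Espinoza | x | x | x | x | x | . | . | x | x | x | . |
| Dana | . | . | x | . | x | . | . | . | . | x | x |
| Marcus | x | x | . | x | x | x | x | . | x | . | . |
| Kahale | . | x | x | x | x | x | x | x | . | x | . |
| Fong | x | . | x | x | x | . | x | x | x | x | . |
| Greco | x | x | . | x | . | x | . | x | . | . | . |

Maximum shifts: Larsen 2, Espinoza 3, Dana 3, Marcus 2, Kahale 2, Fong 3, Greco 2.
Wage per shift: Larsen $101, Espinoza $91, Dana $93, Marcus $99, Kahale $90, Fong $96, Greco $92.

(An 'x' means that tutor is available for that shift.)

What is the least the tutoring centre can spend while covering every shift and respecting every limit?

$1108

Picking the cheapest available tutor for each shift independently would cost $1086, but that ignores the shift limits.
An optimal schedule: Nov 7→Espinoza, Nov 8→Espinoza, Nov 9→Dana, Nov 10→Greco, Nov 11→Fong, Nov 12→Kahale, Nov 13→Kahale, Nov 14→Greco+Fong, Nov 15→Espinoza, Nov 16→Dana, Nov 17→Dana.
Total: 91 + 91 + 93 + 92 + 96 + 90 + 90 + 92 + 96 + 91 + 93 + 93 = $1108.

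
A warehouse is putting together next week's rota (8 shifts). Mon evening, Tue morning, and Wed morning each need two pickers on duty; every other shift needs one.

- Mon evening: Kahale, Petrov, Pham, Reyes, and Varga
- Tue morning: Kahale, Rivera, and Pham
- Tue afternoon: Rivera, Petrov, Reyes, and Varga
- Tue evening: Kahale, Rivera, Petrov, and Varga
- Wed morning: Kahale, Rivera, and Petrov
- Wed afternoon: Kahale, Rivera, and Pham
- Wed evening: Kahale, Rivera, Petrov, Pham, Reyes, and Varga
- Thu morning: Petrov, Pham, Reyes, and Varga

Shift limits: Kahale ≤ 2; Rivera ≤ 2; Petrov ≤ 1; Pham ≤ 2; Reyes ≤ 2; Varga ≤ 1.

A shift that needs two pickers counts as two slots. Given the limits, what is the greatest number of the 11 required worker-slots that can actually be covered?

10

Total capacity across all pickers is 2+2+1+2+2+1 = 10, and 11 slots are needed, so at most 10 can be filled.
An assignment achieving 10: Mon evening→Reyes, Tue morning→Kahale+Rivera, Tue afternoon→Petrov, Tue evening→Varga, Wed morning→Kahale+Rivera, Wed afternoon→Pham, Wed evening→Reyes, Thu morning→Pham.
Loads: Kahale 2/2, Rivera 2/2, Petrov 1/1, Pham 2/2, Reyes 2/2, Varga 1/1.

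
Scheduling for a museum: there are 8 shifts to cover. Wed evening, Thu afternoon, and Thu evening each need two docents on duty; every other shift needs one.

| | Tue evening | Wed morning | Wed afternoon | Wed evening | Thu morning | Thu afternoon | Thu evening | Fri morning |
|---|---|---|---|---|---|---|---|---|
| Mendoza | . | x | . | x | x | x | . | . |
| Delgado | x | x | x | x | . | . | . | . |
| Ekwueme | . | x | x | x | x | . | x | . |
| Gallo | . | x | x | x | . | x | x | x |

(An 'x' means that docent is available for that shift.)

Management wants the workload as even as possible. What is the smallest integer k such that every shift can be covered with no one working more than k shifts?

3

With 4 docents and 11 worker-slots to fill, someone must work at least ⌈11/4⌉ = 3 shifts, so k ≥ 3.
k = 3 works: Tue evening→Delgado, Wed morning→Mendoza, Wed afternoon→Delgado, Wed evening→Delgado+Ekwueme, Thu morning→Mendoza, Thu afternoon→Mendoza+Gallo, Thu evening→Ekwueme+Gallo, Fri morning→Gallo.
Loads: Mendoza 3, Delgado 3, Ekwueme 2, Gallo 3 — all ≤ 3.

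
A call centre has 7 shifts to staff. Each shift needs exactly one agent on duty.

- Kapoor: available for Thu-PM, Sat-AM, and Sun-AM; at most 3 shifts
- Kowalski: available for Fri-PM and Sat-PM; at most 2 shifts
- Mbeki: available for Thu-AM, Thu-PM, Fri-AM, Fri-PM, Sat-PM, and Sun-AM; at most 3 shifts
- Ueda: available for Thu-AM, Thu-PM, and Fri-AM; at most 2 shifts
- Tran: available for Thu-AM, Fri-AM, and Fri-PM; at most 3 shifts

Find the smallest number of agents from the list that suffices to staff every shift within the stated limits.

3

7 slots to fill and no one can take more than 3, so at least ⌈7/3⌉ = 3 agents are needed.
Kapoor, Kowalski, and Mbeki alone can cover everything: Thu-AM→Mbeki, Thu-PM→Kapoor, Fri-AM→Mbeki, Fri-PM→Kowalski, Sat-AM→Kapoor, Sat-PM→Kowalski, Sun-AM→Kapoor.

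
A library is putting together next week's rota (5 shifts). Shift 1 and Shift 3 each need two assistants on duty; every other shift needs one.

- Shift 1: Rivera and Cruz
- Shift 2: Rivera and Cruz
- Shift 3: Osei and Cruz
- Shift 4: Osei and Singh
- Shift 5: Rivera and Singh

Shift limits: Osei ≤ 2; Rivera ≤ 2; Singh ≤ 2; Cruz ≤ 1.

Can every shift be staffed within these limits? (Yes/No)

No

Total capacity is 7 and 7 slots are needed, so capacity alone doesn't rule it out.
Shifts {Shift 1, Shift 3} need 4 worker-slots in total, but the assistants available for any of those shifts (Osei, Rivera, and Cruz) can supply at most 3 among them. So no valid schedule exists.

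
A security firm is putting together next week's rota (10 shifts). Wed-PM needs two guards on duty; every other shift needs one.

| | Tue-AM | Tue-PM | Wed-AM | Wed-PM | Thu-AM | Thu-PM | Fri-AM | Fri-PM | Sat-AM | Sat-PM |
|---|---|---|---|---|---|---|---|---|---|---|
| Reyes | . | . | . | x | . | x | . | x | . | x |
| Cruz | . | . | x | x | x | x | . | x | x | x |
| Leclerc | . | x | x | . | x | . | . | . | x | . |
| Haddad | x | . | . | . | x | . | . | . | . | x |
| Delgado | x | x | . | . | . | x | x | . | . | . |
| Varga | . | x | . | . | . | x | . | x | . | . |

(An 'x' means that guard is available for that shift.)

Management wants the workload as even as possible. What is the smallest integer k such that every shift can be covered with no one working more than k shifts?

2

With 6 guards and 11 worker-slots to fill, someone must work at least ⌈11/6⌉ = 2 shifts, so k ≥ 2.
k = 2 works: Tue-AM→Haddad, Tue-PM→Leclerc, Wed-AM→Cruz, Wed-PM→Reyes+Cruz, Thu-AM→Haddad, Thu-PM→Delgado, Fri-AM→Delgado, Fri-PM→Varga, Sat-AM→Leclerc, Sat-PM→Reyes.
Loads: Reyes 2, Cruz 2, Leclerc 2, Haddad 2, Delgado 2, Varga 1 — all ≤ 2.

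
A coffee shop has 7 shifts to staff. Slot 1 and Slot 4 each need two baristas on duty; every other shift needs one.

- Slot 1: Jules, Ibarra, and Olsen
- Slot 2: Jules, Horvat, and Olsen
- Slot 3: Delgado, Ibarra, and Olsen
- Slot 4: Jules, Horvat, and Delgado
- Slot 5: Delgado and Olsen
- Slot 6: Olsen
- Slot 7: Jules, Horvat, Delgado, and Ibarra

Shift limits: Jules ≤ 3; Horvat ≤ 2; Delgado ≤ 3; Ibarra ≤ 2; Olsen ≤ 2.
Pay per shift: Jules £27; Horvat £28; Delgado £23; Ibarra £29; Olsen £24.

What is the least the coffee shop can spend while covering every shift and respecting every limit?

£226

Slot 6 can only be covered by Olsen, so that assignment is forced.
Picking the cheapest available barista for each shift independently would cost £218, but that ignores the shift limits.
An optimal schedule: Slot 1→Olsen+Jules, Slot 2→Jules, Slot 3→Delgado, Slot 4→Delgado+Jules, Slot 5→Delgado, Slot 6→Olsen, Slot 7→Horvat.
Total: 24 + 27 + 27 + 23 + 23 + 27 + 23 + 24 + 28 = £226.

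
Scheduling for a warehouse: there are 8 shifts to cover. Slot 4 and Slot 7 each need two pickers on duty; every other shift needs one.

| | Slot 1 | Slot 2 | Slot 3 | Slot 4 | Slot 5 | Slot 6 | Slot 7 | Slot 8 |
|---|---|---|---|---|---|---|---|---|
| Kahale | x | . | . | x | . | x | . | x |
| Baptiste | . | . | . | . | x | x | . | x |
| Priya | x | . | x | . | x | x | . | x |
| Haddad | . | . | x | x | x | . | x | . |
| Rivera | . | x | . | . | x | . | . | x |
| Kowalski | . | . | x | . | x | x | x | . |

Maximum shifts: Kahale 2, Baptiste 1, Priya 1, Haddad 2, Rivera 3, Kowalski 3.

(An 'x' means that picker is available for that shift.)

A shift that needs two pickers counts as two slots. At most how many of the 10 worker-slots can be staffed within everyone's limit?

10

Total capacity across all pickers is 2+1+1+2+3+3 = 12, and 10 slots are needed, so at most 10 can be filled.
An assignment achieving 10: Slot 1→Kahale, Slot 2→Rivera, Slot 3→Priya, Slot 4→Kahale+Haddad, Slot 5→Rivera, Slot 6→Baptiste, Slot 7→Haddad+Kowalski, Slot 8→Rivera.
Loads: Kahale 2/2, Baptiste 1/1, Priya 1/1, Haddad 2/2, Rivera 3/3, Kowalski 1/3.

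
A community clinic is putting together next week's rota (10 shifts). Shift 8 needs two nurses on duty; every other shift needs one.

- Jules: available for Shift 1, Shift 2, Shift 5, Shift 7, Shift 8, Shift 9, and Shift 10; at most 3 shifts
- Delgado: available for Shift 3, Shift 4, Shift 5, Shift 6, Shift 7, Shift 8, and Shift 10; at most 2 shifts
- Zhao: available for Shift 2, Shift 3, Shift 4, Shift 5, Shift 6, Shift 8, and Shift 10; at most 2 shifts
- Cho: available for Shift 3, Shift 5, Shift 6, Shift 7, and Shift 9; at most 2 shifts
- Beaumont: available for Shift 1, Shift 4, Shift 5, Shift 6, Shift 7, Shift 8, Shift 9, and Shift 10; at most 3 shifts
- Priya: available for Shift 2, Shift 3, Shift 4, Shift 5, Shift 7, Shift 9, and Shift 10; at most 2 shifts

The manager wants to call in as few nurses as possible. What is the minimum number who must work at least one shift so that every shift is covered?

11 slots to fill and no one can take more than 3, so at least ⌈11/3⌉ = 4 nurses are needed.
Any 4 nurses together have capacity at most 3+3+2+2 = 10 < 11 slots, so 4 can never suffice.
Jules, Delgado, Zhao, Cho, and Beaumont alone can cover everything: Shift 1→Jules, Shift 2→Jules, Shift 3→Delgado, Shift 4→Delgado, Shift 5→Cho, Shift 6→Zhao, Shift 7→Cho, Shift 8→Zhao+Beaumont, Shift 9→Jules, Shift 10→Beaumont.

5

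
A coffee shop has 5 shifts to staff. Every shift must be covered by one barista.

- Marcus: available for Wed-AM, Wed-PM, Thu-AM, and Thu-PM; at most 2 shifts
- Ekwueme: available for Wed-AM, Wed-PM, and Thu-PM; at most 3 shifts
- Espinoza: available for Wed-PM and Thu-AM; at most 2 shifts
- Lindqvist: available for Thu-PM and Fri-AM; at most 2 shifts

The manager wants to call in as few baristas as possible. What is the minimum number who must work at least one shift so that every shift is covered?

3

5 slots to fill and no one can take more than 3, so at least ⌈5/3⌉ = 2 baristas are needed.
No set of 2 baristas can cover every shift (each such set leaves at least one shift with no one available or exceeds a cap).
Marcus, Ekwueme, and Lindqvist alone can cover everything: Wed-AM→Marcus, Wed-PM→Ekwueme, Thu-AM→Marcus, Thu-PM→Ekwueme, Fri-AM→Lindqvist.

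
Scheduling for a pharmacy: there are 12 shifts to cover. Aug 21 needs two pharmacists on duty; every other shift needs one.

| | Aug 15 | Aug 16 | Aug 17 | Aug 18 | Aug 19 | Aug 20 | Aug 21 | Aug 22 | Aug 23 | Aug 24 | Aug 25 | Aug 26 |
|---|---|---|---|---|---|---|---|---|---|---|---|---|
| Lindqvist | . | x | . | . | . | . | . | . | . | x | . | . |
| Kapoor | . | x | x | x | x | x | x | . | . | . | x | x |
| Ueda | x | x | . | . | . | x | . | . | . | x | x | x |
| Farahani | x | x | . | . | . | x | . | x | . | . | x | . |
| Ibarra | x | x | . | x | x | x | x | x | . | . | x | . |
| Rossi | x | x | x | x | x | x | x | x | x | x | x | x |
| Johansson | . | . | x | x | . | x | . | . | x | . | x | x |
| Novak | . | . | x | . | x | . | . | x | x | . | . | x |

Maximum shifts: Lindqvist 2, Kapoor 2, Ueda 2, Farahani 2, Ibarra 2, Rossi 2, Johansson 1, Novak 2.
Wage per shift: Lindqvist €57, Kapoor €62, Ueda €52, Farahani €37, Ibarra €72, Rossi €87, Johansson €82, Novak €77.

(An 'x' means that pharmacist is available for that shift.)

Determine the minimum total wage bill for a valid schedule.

Picking the cheapest available pharmacist for each shift independently would cost €686, but that ignores the shift limits.
An optimal schedule: Aug 15→Farahani, Aug 16→Lindqvist, Aug 17→Kapoor, Aug 18→Ibarra, Aug 19→Novak, Aug 20→Ueda, Aug 21→Kapoor+Ibarra, Aug 22→Farahani, Aug 23→Novak, Aug 24→Lindqvist, Aug 25→Johansson, Aug 26→Ueda.
Total: 37 + 57 + 62 + 72 + 77 + 52 + 62 + 72 + 37 + 77 + 57 + 82 + 52 = €796.

€796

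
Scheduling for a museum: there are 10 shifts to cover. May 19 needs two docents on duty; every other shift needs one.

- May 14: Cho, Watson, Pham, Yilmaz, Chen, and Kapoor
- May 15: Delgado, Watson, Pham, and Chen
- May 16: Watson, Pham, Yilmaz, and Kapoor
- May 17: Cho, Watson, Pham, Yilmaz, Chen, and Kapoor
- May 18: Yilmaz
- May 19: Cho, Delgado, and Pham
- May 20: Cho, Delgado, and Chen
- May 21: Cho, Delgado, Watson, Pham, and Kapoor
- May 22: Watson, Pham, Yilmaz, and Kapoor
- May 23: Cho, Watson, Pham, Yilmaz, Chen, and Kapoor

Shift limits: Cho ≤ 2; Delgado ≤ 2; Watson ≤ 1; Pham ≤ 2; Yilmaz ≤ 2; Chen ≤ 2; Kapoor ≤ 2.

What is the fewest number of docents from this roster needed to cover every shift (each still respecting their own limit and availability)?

6

11 slots to fill and no one can take more than 2, so at least ⌈11/2⌉ = 6 docents are needed.
Cho, Delgado, Watson, Pham, Yilmaz, and Chen alone can cover everything: May 14→Yilmaz, May 15→Delgado, May 16→Watson, May 17→Chen, May 18→Yilmaz, May 19→Cho+Delgado, May 20→Cho, May 21→Pham, May 22→Pham, May 23→Chen.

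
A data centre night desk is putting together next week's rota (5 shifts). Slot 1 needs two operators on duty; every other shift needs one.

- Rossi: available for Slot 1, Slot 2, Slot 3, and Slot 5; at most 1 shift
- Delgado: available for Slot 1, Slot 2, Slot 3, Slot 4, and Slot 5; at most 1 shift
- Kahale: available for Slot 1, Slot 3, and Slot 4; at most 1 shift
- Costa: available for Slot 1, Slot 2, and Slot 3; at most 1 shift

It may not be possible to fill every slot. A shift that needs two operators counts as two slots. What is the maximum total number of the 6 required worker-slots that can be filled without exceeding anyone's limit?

Total capacity across all operators is 1+1+1+1 = 4, and 6 slots are needed, so at most 4 can be filled.
An assignment achieving 4: Slot 1→Kahale, Slot 2→Costa, Slot 4→Delgado, Slot 5→Rossi.
Loads: Rossi 1/1, Delgado 1/1, Kahale 1/1, Costa 1/1.

4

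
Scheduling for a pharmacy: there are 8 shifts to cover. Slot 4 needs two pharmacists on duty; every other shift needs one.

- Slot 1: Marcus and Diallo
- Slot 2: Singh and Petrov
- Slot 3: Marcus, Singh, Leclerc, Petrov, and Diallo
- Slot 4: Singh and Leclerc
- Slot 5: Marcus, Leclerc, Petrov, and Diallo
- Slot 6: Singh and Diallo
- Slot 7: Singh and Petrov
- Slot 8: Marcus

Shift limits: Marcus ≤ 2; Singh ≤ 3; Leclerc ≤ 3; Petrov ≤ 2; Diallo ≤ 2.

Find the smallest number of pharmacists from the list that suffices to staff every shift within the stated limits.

9 slots to fill and no one can take more than 3, so at least ⌈9/3⌉ = 3 pharmacists are needed.
Any 3 pharmacists together have capacity at most 3+3+2 = 8 < 9 slots, so 3 can never suffice.
Marcus, Singh, Leclerc, and Petrov alone can cover everything: Slot 1→Marcus, Slot 2→Singh, Slot 3→Leclerc, Slot 4→Singh+Leclerc, Slot 5→Leclerc, Slot 6→Singh, Slot 7→Petrov, Slot 8→Marcus.

4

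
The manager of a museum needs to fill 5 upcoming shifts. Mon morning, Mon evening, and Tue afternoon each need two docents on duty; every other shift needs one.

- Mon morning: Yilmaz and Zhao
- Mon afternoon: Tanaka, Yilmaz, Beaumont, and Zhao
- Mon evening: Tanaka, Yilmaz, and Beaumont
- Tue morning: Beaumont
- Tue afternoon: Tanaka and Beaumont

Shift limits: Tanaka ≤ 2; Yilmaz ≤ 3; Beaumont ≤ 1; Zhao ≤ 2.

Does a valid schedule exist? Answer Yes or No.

No

Total capacity is 8 and 8 slots are needed, so capacity alone doesn't rule it out.
Shifts {Tue morning, Tue afternoon} need 3 worker-slots in total, but the docents available for any of those shifts (Tanaka and Beaumont) can supply at most 2 among them. So no valid schedule exists.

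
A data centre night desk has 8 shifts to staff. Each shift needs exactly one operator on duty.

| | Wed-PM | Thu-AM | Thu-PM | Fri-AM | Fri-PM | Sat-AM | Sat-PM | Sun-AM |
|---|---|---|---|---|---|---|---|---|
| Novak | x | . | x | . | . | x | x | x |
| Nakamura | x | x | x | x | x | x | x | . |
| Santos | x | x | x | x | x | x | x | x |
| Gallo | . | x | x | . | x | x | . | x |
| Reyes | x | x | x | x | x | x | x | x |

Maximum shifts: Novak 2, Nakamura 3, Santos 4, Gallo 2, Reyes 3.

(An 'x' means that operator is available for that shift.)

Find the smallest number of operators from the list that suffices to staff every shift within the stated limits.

8 slots to fill and no one can take more than 4, so at least ⌈8/4⌉ = 2 operators are needed.
Any 2 operators together have capacity at most 4+3 = 7 < 8 slots, so 2 can never suffice.
Novak, Nakamura, and Santos alone can cover everything: Wed-PM→Novak, Thu-AM→Nakamura, Thu-PM→Santos, Fri-AM→Nakamura, Fri-PM→Nakamura, Sat-AM→Santos, Sat-PM→Santos, Sun-AM→Novak.

3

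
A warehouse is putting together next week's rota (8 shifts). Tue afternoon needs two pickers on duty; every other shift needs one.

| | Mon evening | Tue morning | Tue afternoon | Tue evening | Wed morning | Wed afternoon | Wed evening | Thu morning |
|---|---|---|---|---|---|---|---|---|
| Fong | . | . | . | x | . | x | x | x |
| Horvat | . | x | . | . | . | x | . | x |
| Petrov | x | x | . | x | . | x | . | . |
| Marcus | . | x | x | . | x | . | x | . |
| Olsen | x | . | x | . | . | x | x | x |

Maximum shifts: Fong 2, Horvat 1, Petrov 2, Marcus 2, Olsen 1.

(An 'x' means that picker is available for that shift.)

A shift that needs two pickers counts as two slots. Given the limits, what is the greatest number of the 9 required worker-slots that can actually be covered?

Total capacity across all pickers is 2+1+2+2+1 = 8, and 9 slots are needed, so at most 8 can be filled.
An assignment achieving 8: Mon evening→Petrov, Tue morning→Horvat, Tue afternoon→Marcus+Olsen, Tue evening→Fong, Wed morning→Marcus, Wed afternoon→Petrov, Wed evening→Fong.
Loads: Fong 2/2, Horvat 1/1, Petrov 2/2, Marcus 2/2, Olsen 1/1.

8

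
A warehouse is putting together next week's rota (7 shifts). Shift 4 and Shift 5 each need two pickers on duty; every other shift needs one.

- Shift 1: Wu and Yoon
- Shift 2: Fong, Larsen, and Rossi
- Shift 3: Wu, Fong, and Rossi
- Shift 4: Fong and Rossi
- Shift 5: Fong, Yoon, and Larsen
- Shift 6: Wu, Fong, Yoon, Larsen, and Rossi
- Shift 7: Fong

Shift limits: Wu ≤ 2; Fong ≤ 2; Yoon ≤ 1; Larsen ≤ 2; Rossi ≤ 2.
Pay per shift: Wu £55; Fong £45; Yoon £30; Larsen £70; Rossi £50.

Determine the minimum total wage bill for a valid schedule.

Shift 4 can only be covered by Fong and Rossi, so that assignment is forced.
Shift 7 can only be covered by Fong, so that assignment is forced.
Picking the cheapest available picker for each shift independently would cost £365, but that ignores the shift limits.
An optimal schedule: Shift 1→Wu, Shift 2→Larsen, Shift 3→Wu, Shift 4→Fong+Rossi, Shift 5→Yoon+Larsen, Shift 6→Rossi, Shift 7→Fong.
Total: 55 + 70 + 55 + 45 + 50 + 30 + 70 + 50 + 45 = £470.

£470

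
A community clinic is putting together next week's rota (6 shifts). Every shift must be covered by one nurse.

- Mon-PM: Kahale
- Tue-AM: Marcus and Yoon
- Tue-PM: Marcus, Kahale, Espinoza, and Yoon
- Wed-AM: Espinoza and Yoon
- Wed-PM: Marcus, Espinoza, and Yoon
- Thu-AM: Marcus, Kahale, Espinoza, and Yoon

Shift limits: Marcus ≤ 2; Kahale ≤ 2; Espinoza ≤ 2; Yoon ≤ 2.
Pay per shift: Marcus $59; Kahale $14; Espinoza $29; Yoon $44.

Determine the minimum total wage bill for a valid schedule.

$174

Mon-PM can only be covered by Kahale, so that assignment is forced.
Picking the cheapest available nurse for each shift independently would cost $144, but that ignores the shift limits.
An optimal schedule: Mon-PM→Kahale, Tue-AM→Yoon, Tue-PM→Kahale, Wed-AM→Espinoza, Wed-PM→Espinoza, Thu-AM→Yoon.
Total: 14 + 44 + 14 + 29 + 29 + 44 = $174.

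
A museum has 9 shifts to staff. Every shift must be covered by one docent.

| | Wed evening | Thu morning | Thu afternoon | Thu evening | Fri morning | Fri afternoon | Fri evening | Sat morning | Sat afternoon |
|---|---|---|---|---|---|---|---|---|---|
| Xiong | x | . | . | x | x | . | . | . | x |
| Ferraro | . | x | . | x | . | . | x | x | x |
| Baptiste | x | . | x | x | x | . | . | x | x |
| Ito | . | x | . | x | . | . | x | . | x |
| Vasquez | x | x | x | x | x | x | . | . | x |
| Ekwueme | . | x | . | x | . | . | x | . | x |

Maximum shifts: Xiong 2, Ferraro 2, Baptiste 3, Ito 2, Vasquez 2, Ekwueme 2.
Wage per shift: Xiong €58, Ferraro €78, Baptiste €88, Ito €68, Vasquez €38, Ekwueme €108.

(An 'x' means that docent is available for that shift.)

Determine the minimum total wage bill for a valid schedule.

€572

Fri afternoon can only be covered by Vasquez, so that assignment is forced.
Picking the cheapest available docent for each shift independently would cost €412, but that ignores the shift limits.
An optimal schedule: Wed evening→Xiong, Thu morning→Ito, Thu afternoon→Vasquez, Thu evening→Ferraro, Fri morning→Xiong, Fri afternoon→Vasquez, Fri evening→Ito, Sat morning→Ferraro, Sat afternoon→Baptiste.
Total: 58 + 68 + 38 + 78 + 58 + 38 + 68 + 78 + 88 = €572.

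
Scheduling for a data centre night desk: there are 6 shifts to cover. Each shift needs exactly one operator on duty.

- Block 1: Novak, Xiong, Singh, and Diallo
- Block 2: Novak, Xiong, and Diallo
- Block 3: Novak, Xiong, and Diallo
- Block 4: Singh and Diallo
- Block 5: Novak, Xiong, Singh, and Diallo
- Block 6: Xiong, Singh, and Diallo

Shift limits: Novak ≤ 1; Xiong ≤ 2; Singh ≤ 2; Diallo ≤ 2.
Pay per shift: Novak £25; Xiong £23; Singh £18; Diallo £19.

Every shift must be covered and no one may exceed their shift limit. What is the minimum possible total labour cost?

Picking the cheapest available operator for each shift independently would cost £110, but that ignores the shift limits.
An optimal schedule: Block 1→Xiong, Block 2→Diallo, Block 3→Diallo, Block 4→Singh, Block 5→Xiong, Block 6→Singh.
Total: 23 + 19 + 19 + 18 + 23 + 18 = £120.

£120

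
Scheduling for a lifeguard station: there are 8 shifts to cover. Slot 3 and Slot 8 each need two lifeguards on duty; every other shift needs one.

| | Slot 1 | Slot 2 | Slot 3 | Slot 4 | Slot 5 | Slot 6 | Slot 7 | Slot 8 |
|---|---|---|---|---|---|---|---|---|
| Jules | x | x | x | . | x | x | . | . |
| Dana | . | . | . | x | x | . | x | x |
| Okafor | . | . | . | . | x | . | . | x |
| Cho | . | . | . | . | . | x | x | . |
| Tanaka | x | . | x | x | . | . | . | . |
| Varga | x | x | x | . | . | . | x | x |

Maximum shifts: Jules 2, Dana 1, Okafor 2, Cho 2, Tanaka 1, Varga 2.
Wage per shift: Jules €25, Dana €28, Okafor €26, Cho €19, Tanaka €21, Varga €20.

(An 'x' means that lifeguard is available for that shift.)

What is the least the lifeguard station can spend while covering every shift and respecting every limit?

€229

Picking the cheapest available lifeguard for each shift independently would cost €211, but that ignores the shift limits.
An optimal schedule: Slot 1→Jules, Slot 2→Jules, Slot 3→Tanaka+Varga, Slot 4→Dana, Slot 5→Okafor, Slot 6→Cho, Slot 7→Cho, Slot 8→Okafor+Varga.
Total: 25 + 25 + 21 + 20 + 28 + 26 + 19 + 19 + 26 + 20 = €229.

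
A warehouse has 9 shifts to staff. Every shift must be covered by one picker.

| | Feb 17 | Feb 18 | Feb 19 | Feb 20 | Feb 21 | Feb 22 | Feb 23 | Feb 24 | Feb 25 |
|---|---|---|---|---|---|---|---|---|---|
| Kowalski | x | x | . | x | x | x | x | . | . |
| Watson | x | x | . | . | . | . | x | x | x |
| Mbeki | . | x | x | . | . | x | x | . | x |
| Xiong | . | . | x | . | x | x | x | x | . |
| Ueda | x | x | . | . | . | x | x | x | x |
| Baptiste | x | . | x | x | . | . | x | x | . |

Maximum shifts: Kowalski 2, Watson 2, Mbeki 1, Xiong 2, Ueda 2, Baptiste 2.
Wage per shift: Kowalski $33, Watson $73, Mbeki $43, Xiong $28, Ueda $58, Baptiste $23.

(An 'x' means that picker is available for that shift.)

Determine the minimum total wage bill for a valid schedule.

Picking the cheapest available picker for each shift independently would cost $247, but that ignores the shift limits.
An optimal schedule: Feb 17→Kowalski, Feb 18→Kowalski, Feb 19→Baptiste, Feb 20→Baptiste, Feb 21→Xiong, Feb 22→Xiong, Feb 23→Ueda, Feb 24→Ueda, Feb 25→Mbeki.
Total: 33 + 33 + 23 + 23 + 28 + 28 + 58 + 58 + 43 = $327.

$327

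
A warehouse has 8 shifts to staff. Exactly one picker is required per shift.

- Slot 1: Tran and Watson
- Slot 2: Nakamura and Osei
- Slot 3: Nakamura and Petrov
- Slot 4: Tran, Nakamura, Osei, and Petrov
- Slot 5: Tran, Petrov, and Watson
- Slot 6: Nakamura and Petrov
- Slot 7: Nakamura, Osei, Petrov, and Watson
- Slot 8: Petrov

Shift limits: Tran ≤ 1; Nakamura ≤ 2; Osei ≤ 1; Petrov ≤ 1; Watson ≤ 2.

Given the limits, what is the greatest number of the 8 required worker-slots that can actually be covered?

Total capacity across all pickers is 1+2+1+1+2 = 7, and 8 slots are needed, so at most 7 can be filled.
An assignment achieving 7: Slot 1→Tran, Slot 2→Nakamura, Slot 3→Nakamura, Slot 4→Osei, Slot 5→Watson, Slot 7→Watson, Slot 8→Petrov.
Loads: Tran 1/1, Nakamura 2/2, Osei 1/1, Petrov 1/1, Watson 2/2.

7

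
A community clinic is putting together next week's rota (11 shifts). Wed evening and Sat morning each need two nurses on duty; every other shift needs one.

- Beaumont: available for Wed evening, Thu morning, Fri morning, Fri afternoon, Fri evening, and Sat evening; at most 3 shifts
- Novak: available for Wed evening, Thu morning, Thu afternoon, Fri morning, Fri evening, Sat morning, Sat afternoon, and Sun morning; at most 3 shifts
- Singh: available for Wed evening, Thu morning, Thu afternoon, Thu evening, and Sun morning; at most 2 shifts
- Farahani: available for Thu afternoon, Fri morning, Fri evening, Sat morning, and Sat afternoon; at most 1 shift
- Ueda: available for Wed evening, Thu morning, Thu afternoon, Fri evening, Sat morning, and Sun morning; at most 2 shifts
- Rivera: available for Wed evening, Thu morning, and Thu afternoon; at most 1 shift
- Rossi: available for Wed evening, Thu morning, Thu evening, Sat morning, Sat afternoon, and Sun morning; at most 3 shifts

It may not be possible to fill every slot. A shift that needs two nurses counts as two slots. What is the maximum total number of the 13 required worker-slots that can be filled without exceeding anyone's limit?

13

Total capacity across all nurses is 3+3+2+1+2+1+3 = 15, and 13 slots are needed, so at most 13 can be filled.
An assignment achieving 13: Wed evening→Ueda+Rivera, Thu morning→Rossi, Thu afternoon→Ueda, Thu evening→Singh, Fri morning→Beaumont, Fri afternoon→Beaumont, Fri evening→Novak, Sat morning→Novak+Farahani, Sat afternoon→Novak, Sat evening→Beaumont, Sun morning→Singh.
Loads: Beaumont 3/3, Novak 3/3, Singh 2/2, Farahani 1/1, Ueda 2/2, Rivera 1/1, Rossi 1/3.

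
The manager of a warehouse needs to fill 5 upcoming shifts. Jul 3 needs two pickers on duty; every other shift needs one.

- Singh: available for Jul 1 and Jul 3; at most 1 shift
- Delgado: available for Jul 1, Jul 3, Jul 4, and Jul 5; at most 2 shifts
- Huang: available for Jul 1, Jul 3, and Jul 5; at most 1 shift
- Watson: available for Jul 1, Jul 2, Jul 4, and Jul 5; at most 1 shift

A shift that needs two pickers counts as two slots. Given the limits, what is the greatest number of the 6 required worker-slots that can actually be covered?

Total capacity across all pickers is 1+2+1+1 = 5, and 6 slots are needed, so at most 5 can be filled.
An assignment achieving 5: Jul 2→Watson, Jul 3→Singh+Delgado, Jul 4→Delgado, Jul 5→Huang.
Loads: Singh 1/1, Delgado 2/2, Huang 1/1, Watson 1/1.

5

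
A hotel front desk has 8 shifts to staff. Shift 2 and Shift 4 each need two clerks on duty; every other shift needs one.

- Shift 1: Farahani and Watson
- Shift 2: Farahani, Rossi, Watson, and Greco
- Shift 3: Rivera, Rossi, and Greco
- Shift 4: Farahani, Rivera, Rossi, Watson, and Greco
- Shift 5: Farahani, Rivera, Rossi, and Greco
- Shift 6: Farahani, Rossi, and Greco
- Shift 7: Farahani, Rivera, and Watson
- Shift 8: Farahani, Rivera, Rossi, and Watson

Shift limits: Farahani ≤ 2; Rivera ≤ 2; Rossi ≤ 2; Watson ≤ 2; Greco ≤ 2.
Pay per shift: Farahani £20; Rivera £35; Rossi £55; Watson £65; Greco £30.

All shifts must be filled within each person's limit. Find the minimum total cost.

£410

Picking the cheapest available clerk for each shift independently would cost £230, but that ignores the shift limits.
An optimal schedule: Shift 1→Farahani, Shift 2→Watson+Greco, Shift 3→Rivera, Shift 4→Watson+Greco, Shift 5→Rossi, Shift 6→Farahani, Shift 7→Rivera, Shift 8→Rossi.
Total: 20 + 65 + 30 + 35 + 65 + 30 + 55 + 20 + 35 + 55 = £410.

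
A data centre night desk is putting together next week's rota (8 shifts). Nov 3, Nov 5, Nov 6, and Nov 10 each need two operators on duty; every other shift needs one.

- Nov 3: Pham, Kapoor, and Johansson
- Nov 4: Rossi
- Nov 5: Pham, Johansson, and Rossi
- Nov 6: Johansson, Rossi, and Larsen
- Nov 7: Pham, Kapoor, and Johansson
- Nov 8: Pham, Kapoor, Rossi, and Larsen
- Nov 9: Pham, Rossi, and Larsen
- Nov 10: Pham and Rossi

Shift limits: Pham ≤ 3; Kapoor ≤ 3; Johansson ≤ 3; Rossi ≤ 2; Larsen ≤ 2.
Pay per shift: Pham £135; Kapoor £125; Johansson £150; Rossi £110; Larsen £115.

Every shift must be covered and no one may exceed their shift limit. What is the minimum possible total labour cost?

£1530

Nov 4 can only be covered by Rossi, so that assignment is forced.
Nov 10 can only be covered by Pham and Rossi, so that assignment is forced.
Picking the cheapest available operator for each shift independently would cost £1430, but that ignores the shift limits.
An optimal schedule: Nov 3→Pham+Kapoor, Nov 4→Rossi, Nov 5→Pham+Johansson, Nov 6→Johansson+Larsen, Nov 7→Kapoor, Nov 8→Kapoor, Nov 9→Larsen, Nov 10→Pham+Rossi.
Total: 135 + 125 + 110 + 135 + 150 + 150 + 115 + 125 + 125 + 115 + 135 + 110 = £1530.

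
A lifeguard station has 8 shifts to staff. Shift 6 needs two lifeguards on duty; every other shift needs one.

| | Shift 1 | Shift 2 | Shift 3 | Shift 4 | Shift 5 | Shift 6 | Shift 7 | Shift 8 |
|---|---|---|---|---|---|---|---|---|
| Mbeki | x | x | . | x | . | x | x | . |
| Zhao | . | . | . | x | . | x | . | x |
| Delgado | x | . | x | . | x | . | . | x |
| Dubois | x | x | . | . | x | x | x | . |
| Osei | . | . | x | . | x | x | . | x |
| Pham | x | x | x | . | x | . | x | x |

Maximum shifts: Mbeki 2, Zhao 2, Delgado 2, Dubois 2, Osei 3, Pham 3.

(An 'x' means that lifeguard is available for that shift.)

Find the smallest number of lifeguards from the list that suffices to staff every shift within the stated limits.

9 slots to fill and no one can take more than 3, so at least ⌈9/3⌉ = 3 lifeguards are needed.
Any 3 lifeguards together have capacity at most 3+3+2 = 8 < 9 slots, so 3 can never suffice.
Mbeki, Zhao, Delgado, and Osei alone can cover everything: Shift 1→Delgado, Shift 2→Mbeki, Shift 3→Delgado, Shift 4→Zhao, Shift 5→Osei, Shift 6→Zhao+Osei, Shift 7→Mbeki, Shift 8→Osei.

4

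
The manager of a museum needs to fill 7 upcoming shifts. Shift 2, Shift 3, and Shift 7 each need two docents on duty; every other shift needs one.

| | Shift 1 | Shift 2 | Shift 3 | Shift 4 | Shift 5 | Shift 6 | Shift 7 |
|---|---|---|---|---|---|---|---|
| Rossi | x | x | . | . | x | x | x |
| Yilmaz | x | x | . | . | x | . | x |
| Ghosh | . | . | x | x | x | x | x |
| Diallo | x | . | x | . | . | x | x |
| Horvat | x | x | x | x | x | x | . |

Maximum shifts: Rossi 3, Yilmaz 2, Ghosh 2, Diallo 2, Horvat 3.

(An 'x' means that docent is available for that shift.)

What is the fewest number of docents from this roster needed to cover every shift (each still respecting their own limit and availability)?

4

10 slots to fill and no one can take more than 3, so at least ⌈10/3⌉ = 4 docents are needed.
Rossi, Yilmaz, Ghosh, and Horvat alone can cover everything: Shift 1→Rossi, Shift 2→Rossi+Yilmaz, Shift 3→Ghosh+Horvat, Shift 4→Ghosh, Shift 5→Horvat, Shift 6→Horvat, Shift 7→Rossi+Yilmaz.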